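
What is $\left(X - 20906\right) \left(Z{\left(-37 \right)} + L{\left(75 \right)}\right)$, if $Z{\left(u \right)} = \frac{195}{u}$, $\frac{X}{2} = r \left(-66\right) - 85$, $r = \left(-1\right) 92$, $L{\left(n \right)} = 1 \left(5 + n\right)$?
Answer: $- \frac{24696980}{37} \approx -6.6749 \cdot 10^{5}$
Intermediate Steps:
$L{\left(n \right)} = 5 + n$
$r = -92$
$X = 11974$ ($X = 2 \left(\left(-92\right) \left(-66\right) - 85\right) = 2 \left(6072 - 85\right) = 2 \cdot 5987 = 11974$)
$\left(X - 20906\right) \left(Z{\left(-37 \right)} + L{\left(75 \right)}\right) = \left(11974 - 20906\right) \left(\frac{195}{-37} + \left(5 + 75\right)\right) = - 8932 \left(195 \left(- \frac{1}{37}\right) + 80\right) = - 8932 \left(- \frac{195}{37} + 80\right) = \left(-8932\right) \frac{2765}{37} = - \frac{24696980}{37}$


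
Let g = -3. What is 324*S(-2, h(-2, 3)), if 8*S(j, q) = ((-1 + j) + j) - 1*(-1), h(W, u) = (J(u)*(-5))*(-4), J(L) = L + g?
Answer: -162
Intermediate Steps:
J(L) = -3 + L (J(L) = L - 3 = -3 + L)
h(W, u) = -60 + 20*u (h(W, u) = ((-3 + u)*(-5))*(-4) = (15 - 5*u)*(-4) = -60 + 20*u)
S(j, q) = j/4 (S(j, q) = (((-1 + j) + j) - 1*(-1))/8 = ((-1 + 2*j) + 1)/8 = (2*j)/8 = j/4)
324*S(-2, h(-2, 3)) = 324*((1/4)*(-2)) = 324*(-1/2) = -162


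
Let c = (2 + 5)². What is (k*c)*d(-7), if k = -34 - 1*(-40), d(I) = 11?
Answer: 3234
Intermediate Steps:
c = 49 (c = 7² = 49)
k = 6 (k = -34 + 40 = 6)
(k*c)*d(-7) = (6*49)*11 = 294*11 = 3234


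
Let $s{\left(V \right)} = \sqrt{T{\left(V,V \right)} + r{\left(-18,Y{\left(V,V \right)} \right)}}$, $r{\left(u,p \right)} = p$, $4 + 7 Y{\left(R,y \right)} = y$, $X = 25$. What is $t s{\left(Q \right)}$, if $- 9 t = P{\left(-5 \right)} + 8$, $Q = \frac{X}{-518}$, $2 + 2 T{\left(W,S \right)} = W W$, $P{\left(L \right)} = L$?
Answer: $- \frac{i \sqrt{1692758}}{3108} \approx - 0.41862 i$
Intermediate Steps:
$Y{\left(R,y \right)} = - \frac{4}{7} + \frac{y}{7}$
$T{\left(W,S \right)} = -1 + \frac{W^{2}}{2}$ ($T{\left(W,S \right)} = -1 + \frac{W W}{2} = -1 + \frac{W^{2}}{2}$)
$Q = - \frac{25}{518}$ ($Q = \frac{25}{-518} = 25 \left(- \frac{1}{518}\right) = - \frac{25}{518} \approx -0.048263$)
$t = - \frac{1}{3}$ ($t = - \frac{-5 + 8}{9} = \left(- \frac{1}{9}\right) 3 = - \frac{1}{3} \approx -0.33333$)
$s{\left(V \right)} = \sqrt{- \frac{11}{7} + \frac{V^{2}}{2} + \frac{V}{7}}$ ($s{\left(V \right)} = \sqrt{\left(-1 + \frac{V^{2}}{2}\right) + \left(- \frac{4}{7} + \frac{V}{7}\right)} = \sqrt{- \frac{11}{7} + \frac{V^{2}}{2} + \frac{V}{7}}$)
$t s{\left(Q \right)} = - \frac{\frac{1}{14} \sqrt{-308 + 28 \left(- \frac{25}{518}\right) + 98 \left(- \frac{25}{518}\right)^{2}}}{3} = - \frac{\frac{1}{14} \sqrt{-308 - \frac{50}{37} + 98 \cdot \frac{625}{268324}}}{3} = - \frac{\frac{1}{14} \sqrt{-308 - \frac{50}{37} + \frac{625}{2738}}}{3} = - \frac{\frac{1}{14} \sqrt{- \frac{846379}{2738}}}{3} = - \frac{\frac{1}{14} \frac{i \sqrt{1692758}}{74}}{3} = - \frac{\frac{1}{1036} i \sqrt{1692758}}{3} = - \frac{i \sqrt{1692758}}{3108}$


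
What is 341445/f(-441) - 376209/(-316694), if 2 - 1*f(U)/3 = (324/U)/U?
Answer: 21636178960598/379874453 ≈ 56956.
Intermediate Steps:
f(U) = 6 - 972/U² (f(U) = 6 - 3*324/U/U = 6 - 972/U²)
341445/f(-441) - 376209/(-316694) = 341445/(6 - 972/(-441)²) - 376209/(-316694) = 341445/(6 - 972*1/194481) - 376209*(-1/316694) = 341445/(6 - 12/2401) + 376209/316694 = 341445/(14394/2401) + 376209/316694 = 341445*(2401/14394) + 376209/316694 = 273269815/4798 + 376209/316694 = 21636178960598/379874453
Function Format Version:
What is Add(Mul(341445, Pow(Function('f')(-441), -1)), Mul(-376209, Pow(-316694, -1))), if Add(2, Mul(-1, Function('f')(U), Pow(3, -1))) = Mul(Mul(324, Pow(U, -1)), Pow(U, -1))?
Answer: Rational(21636178960598, 379874453) ≈ 56956.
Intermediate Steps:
Function('f')(U) = Add(6, Mul(-972, Pow(U, -2))) (Function('f')(U) = Add(6, Mul(-3, Mul(Mul(324, Pow(U, -1)), Pow(U, -1)))) = Add(6, Mul(-3, Mul(324, Pow(U, -2)))) = Add(6, Mul(-972, Pow(U, -2))))
Add(Mul(341445, Pow(Function('f')(-441), -1)), Mul(-376209, Pow(-316694, -1))) = Add(Mul(341445, Pow(Add(6, Mul(-972, Pow(-441, -2))), -1)), Mul(-376209, Pow(-316694, -1))) = Add(Mul(341445, Pow(Add(6, Mul(-972, Rational(1, 194481))), -1)), Mul(-376209, Rational(-1, 316694))) = Add(Mul(341445, Pow(Add(6, Rational(-12, 2401)), -1)), Rational(376209, 316694)) = Add(Mul(341445, Pow(Rational(14394, 2401), -1)), Rational(376209, 316694)) = Add(Mul(341445, Rational(2401, 14394)), Rational(376209, 316694)) = Add(Rational(273269815, 4798), Rational(376209, 316694)) = Rational(21636178960598, 379874453)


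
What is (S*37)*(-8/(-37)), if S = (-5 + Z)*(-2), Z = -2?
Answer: 112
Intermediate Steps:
S = 14 (S = (-5 - 2)*(-2) = -7*(-2) = 14)
(S*37)*(-8/(-37)) = (14*37)*(-8/(-37)) = 518*(-8*(-1/37)) = 518*(8/37) = 112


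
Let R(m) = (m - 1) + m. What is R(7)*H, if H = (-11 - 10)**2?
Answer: 5733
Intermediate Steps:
R(m) = -1 + 2*m (R(m) = (-1 + m) + m = -1 + 2*m)
H = 441 (H = (-21)**2 = 441)
R(7)*H = (-1 + 2*7)*441 = (-1 + 14)*441 = 13*441 = 5733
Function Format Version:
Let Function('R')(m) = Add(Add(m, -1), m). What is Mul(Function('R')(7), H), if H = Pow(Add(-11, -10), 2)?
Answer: 5733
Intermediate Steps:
Function('R')(m) = Add(-1, Mul(2, m)) (Function('R')(m) = Add(Add(-1, m), m) = Add(-1, Mul(2, m)))
H = 441 (H = Pow(-21, 2) = 441)
Mul(Function('R')(7), H) = Mul(Add(-1, Mul(2, 7)), 441) = Mul(Add(-1, 14), 441) = Mul(13, 441) = 5733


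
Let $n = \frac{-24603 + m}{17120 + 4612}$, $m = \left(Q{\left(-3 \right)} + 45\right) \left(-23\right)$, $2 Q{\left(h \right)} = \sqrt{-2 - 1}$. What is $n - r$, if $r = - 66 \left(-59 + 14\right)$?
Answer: $- \frac{10761613}{3622} - \frac{23 i \sqrt{3}}{43464} \approx -2971.2 - 0.00091656 i$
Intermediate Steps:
$Q{\left(h \right)} = \frac{i \sqrt{3}}{2}$ ($Q{\left(h \right)} = \frac{\sqrt{-2 - 1}}{2} = \frac{\sqrt{-3}}{2} = \frac{i \sqrt{3}}{2}$)
$r = 2970$ ($r = \left(-66\right) \left(-45\right) = 2970$)
$m = -1035 - \frac{23 i \sqrt{3}}{2}$ ($m = \left(\frac{i \sqrt{3}}{2} + 45\right) \left(-23\right) = \left(45 + \frac{i \sqrt{3}}{2}\right) \left(-23\right) = -1035 - \frac{23 i \sqrt{3}}{2} \approx -1035.0 - 19.919 i$)
$n = - \frac{4273}{3622} - \frac{23 i \sqrt{3}}{43464}$ ($n = \frac{-24603 - \left(1035 + \frac{23 i \sqrt{3}}{2}\right)}{17120 + 4612} = \frac{-25638 - \frac{23 i \sqrt{3}}{2}}{21732} = \left(-25638 - \frac{23 i \sqrt{3}}{2}\right) \frac{1}{21732} = - \frac{4273}{3622} - \frac{23 i \sqrt{3}}{43464} \approx -1.1797 - 0.00091656 i$)
$n - r = \left(- \frac{4273}{3622} - \frac{23 i \sqrt{3}}{43464}\right) - 2970 = - \frac{10761613}{3622} - \frac{23 i \sqrt{3}}{43464}$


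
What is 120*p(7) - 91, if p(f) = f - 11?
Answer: -571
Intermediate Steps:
p(f) = -11 + f
120*p(7) - 91 = 120*(-11 + 7) - 91 = 120*(-4) - 91 = -480 - 91 = -571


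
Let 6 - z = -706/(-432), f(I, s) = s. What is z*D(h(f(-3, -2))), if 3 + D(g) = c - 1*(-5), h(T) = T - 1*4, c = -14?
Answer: -943/18 ≈ -52.389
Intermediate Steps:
h(T) = -4 + T (h(T) = T - 4 = -4 + T)
z = 943/216 (z = 6 - (-706)/(-432) = 6 - (-706)*(-1)/432 = 6 - 1*353/216 = 6 - 353/216 = 943/216 ≈ 4.3657)
D(g) = -12 (D(g) = -3 + (-14 - 1*(-5)) = -3 + (-14 + 5) = -3 - 9 = -12)
z*D(h(f(-3, -2))) = (943/216)*(-12) = -943/18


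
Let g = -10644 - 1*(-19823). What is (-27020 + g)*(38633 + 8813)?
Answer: -846484086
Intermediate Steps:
g = 9179 (g = -10644 + 19823 = 9179)
(-27020 + g)*(38633 + 8813) = (-27020 + 9179)*(38633 + 8813) = -17841*47446 = -846484086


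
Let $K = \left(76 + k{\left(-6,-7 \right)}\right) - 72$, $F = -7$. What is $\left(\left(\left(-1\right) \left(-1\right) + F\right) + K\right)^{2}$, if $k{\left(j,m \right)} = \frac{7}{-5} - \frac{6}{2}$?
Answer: $\frac{1024}{25} \approx 40.96$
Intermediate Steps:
$k{\left(j,m \right)} = - \frac{22}{5}$ ($k{\left(j,m \right)} = 7 \left(- \frac{1}{5}\right) - 3 = - \frac{7}{5} - 3 = - \frac{22}{5}$)
$K = - \frac{2}{5}$ ($K = \left(76 - \frac{22}{5}\right) - 72 = \frac{358}{5} - 72 = - \frac{2}{5} \approx -0.4$)
$\left(\left(\left(-1\right) \left(-1\right) + F\right) + K\right)^{2} = \left(\left(\left(-1\right) \left(-1\right) - 7\right) - \frac{2}{5}\right)^{2} = \left(\left(1 - 7\right) - \frac{2}{5}\right)^{2} = \left(-6 - \frac{2}{5}\right)^{2} = \left(- \frac{32}{5}\right)^{2} = \frac{1024}{25}$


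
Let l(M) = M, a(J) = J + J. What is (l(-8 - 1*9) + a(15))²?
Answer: 169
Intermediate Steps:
a(J) = 2*J
(l(-8 - 1*9) + a(15))² = ((-8 - 1*9) + 2*15)² = ((-8 - 9) + 30)² = (-17 + 30)² = 13² = 169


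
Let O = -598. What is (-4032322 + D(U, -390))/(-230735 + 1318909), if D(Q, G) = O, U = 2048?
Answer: -2016460/544087 ≈ -3.7061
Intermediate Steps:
D(Q, G) = -598
(-4032322 + D(U, -390))/(-230735 + 1318909) = (-4032322 - 598)/(-230735 + 1318909) = -4032920/1088174 = -4032920*1/1088174 = -2016460/544087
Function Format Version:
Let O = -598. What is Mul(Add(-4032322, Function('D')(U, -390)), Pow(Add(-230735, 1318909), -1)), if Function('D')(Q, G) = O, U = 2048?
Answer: Rational(-2016460, 544087) ≈ -3.7061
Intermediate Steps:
Function('D')(Q, G) = -598
Mul(Add(-4032322, Function('D')(U, -390)), Pow(Add(-230735, 1318909), -1)) = Mul(Add(-4032322, -598), Pow(Add(-230735, 1318909), -1)) = Mul(-4032920, Pow(1088174, -1)) = Mul(-4032920, Rational(1, 1088174)) = Rational(-2016460, 544087)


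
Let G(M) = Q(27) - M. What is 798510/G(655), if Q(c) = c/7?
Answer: -64995/53 ≈ -1226.3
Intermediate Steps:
Q(c) = c/7 (Q(c) = c*(1/7) = c/7)
G(M) = 27/7 - M (G(M) = (1/7)*27 - M = 27/7 - M)
798510/G(655) = 798510/(27/7 - 1*655) = 798510/(27/7 - 655) = 798510/(-4558/7) = 798510*(-7/4558) = -64995/53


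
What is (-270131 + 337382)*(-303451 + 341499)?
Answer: 2558766048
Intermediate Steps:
(-270131 + 337382)*(-303451 + 341499) = 67251*38048 = 2558766048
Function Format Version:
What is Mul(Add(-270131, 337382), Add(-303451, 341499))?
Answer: 2558766048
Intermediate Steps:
Mul(Add(-270131, 337382), Add(-303451, 341499)) = Mul(67251, 38048) = 2558766048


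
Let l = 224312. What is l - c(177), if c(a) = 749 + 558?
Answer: 223005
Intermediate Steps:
c(a) = 1307
l - c(177) = 224312 - 1*1307 = 224312 - 1307 = 223005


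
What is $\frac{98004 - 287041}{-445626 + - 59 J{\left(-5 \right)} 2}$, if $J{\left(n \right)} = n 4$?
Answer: $\frac{189037}{443266} \approx 0.42646$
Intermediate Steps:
$J{\left(n \right)} = 4 n$
$\frac{98004 - 287041}{-445626 + - 59 J{\left(-5 \right)} 2} = \frac{98004 - 287041}{-445626 + - 59 \cdot 4 \left(-5\right) 2} = - \frac{189037}{-445626 + \left(-59\right) \left(-20\right) 2} = - \frac{189037}{-445626 + 1180 \cdot 2} = - \frac{189037}{-445626 + 2360} = - \frac{189037}{-443266} = \left(-189037\right) \left(- \frac{1}{443266}\right) = \frac{189037}{443266}$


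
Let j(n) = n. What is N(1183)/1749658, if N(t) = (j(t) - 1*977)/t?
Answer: 103/1034922707 ≈ 9.9524e-8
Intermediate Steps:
N(t) = (-977 + t)/t (N(t) = (t - 1*977)/t = (t - 977)/t = (-977 + t)/t)
N(1183)/1749658 = ((-977 + 1183)/1183)/1749658 = ((1/1183)*206)*(1/1749658) = (206/1183)*(1/1749658) = 103/1034922707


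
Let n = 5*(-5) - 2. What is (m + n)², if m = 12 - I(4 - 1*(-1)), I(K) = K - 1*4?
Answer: 256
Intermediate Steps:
I(K) = -4 + K (I(K) = K - 4 = -4 + K)
n = -27 (n = -25 - 2 = -27)
m = 11 (m = 12 - (-4 + (4 - 1*(-1))) = 12 - (-4 + (4 + 1)) = 12 - (-4 + 5) = 12 - 1*1 = 12 - 1 = 11)
(m + n)² = (11 - 27)² = (-16)² = 256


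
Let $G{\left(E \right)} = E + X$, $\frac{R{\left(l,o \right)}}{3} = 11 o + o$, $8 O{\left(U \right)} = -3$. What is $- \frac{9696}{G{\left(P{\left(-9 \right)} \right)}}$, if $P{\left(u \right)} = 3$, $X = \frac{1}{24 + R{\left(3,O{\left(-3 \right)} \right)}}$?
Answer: $- \frac{203616}{65} \approx -3132.6$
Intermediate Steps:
$O{\left(U \right)} = - \frac{3}{8}$ ($O{\left(U \right)} = \frac{1}{8} \left(-3\right) = - \frac{3}{8}$)
$R{\left(l,o \right)} = 36 o$ ($R{\left(l,o \right)} = 3 \left(11 o + o\right) = 3 \cdot 12 o = 36 o$)
$X = \frac{2}{21}$ ($X = \frac{1}{24 + 36 \left(- \frac{3}{8}\right)} = \frac{1}{24 - \frac{27}{2}} = \frac{1}{\frac{21}{2}} = \frac{2}{21} \approx 0.095238$)
$G{\left(E \right)} = \frac{2}{21} + E$ ($G{\left(E \right)} = E + \frac{2}{21} = \frac{2}{21} + E$)
$- \frac{9696}{G{\left(P{\left(-9 \right)} \right)}} = - \frac{9696}{\frac{2}{21} + 3} = - \frac{9696}{\frac{65}{21}} = \left(-9696\right) \frac{21}{65} = - \frac{203616}{65}$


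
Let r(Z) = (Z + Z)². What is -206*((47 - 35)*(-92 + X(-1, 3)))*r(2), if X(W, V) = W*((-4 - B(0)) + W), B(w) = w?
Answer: 3441024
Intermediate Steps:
X(W, V) = W*(-4 + W) (X(W, V) = W*((-4 - 1*0) + W) = W*((-4 + 0) + W) = W*(-4 + W))
r(Z) = 4*Z² (r(Z) = (2*Z)² = 4*Z²)
-206*((47 - 35)*(-92 + X(-1, 3)))*r(2) = -206*((47 - 35)*(-92 - (-4 - 1)))*4*2² = -206*(12*(-92 - 1*(-5)))*4*4 = -206*(12*(-92 + 5))*16 = -206*(12*(-87))*16 = -206*(-1044)*16 = -(-215064)*16 = -1*(-3441024) = 3441024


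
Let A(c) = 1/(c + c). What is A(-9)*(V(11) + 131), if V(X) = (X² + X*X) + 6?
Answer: -379/18 ≈ -21.056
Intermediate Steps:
V(X) = 6 + 2*X² (V(X) = (X² + X²) + 6 = 2*X² + 6 = 6 + 2*X²)
A(c) = 1/(2*c)
A(-9)*(V(11) + 131) = ((½)/(-9))*((6 + 2*11²) + 131) = ((½)*(-⅑))*((6 + 2*121) + 131) = -((6 + 242) + 131)/18 = -(248 + 131)/18 = -1/18*379 = -379/18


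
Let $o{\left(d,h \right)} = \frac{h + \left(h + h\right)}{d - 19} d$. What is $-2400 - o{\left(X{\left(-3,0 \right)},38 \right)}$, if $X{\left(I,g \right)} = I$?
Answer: $- \frac{26571}{11} \approx -2415.5$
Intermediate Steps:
$o{\left(d,h \right)} = \frac{3 d h}{-19 + d}$ ($o{\left(d,h \right)} = \frac{h + 2 h}{-19 + d} d = \frac{3 h}{-19 + d} d = \frac{3 d h}{-19 + d}$)
$-2400 - o{\left(X{\left(-3,0 \right)},38 \right)} = -2400 - 3 \left(-3\right) 38 \frac{1}{-19 - 3} = -2400 - 3 \left(-3\right) 38 \frac{1}{-22} = -2400 - 3 \left(-3\right) 38 \left(- \frac{1}{22}\right) = -2400 - \frac{171}{11} = - \frac{26571}{11}$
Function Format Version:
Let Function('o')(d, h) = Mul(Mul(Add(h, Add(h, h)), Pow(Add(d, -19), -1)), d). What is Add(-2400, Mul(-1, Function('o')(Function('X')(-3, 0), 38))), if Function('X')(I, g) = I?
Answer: Rational(-26571, 11) ≈ -2415.5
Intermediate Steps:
Function('o')(d, h) = Mul(3, d, h, Pow(Add(-19, d), -1)) (Function('o')(d, h) = Mul(Mul(Add(h, Mul(2, h)), Pow(Add(-19, d), -1)), d) = Mul(Mul(Mul(3, h), Pow(Add(-19, d), -1)), d) = Mul(Mul(3, h, Pow(Add(-19, d), -1)), d) = Mul(3, d, h, Pow(Add(-19, d), -1)))
Add(-2400, Mul(-1, Function('o')(Function('X')(-3, 0), 38))) = Add(-2400, Mul(-1, Mul(3, -3, 38, Pow(Add(-19, -3), -1)))) = Add(-2400, Mul(-1, Mul(3, -3, 38, Pow(-22, -1)))) = Add(-2400, Mul(-1, Mul(3, -3, 38, Rational(-1, 22)))) = Add(-2400, Mul(-1, Rational(171, 11))) = Add(-2400, Rational(-171, 11)) = Rational(-26571, 11)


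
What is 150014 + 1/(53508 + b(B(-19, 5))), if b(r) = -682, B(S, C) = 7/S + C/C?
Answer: 7924639565/52826 ≈ 1.5001e+5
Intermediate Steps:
B(S, C) = 1 + 7/S (B(S, C) = 7/S + 1 = 1 + 7/S)
150014 + 1/(53508 + b(B(-19, 5))) = 150014 + 1/(53508 - 682) = 150014 + 1/52826 = 7924639565/52826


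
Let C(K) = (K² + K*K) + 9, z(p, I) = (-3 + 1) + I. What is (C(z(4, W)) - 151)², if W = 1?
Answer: 19600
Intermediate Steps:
z(p, I) = -2 + I
C(K) = 9 + 2*K² (C(K) = (K² + K²) + 9 = 2*K² + 9 = 9 + 2*K²)
(C(z(4, W)) - 151)² = ((9 + 2*(-2 + 1)²) - 151)² = ((9 + 2*(-1)²) - 151)² = ((9 + 2*1) - 151)² = ((9 + 2) - 151)² = (11 - 151)² = (-140)² = 19600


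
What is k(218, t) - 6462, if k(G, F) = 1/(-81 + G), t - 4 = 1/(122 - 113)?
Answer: -885293/137 ≈ -6462.0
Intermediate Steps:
t = 37/9 (t = 4 + 1/(122 - 113) = 4 + 1/9 = 4 + ⅑ = 37/9 ≈ 4.1111)
k(218, t) - 6462 = 1/(-81 + 218) - 6462 = 1/137 - 6462 = -885293/137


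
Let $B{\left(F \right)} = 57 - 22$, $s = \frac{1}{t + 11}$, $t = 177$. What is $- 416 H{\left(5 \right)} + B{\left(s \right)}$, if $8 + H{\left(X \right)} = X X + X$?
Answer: $-9117$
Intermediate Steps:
$H{\left(X \right)} = -8 + X + X^{2}$ ($H{\left(X \right)} = -8 + \left(X X + X\right) = -8 + \left(X^{2} + X\right) = -8 + \left(X + X^{2}\right) = -8 + X + X^{2}$)
$s = \frac{1}{188}$ ($s = \frac{1}{177 + 11} = \frac{1}{188} \approx 0.0053191$)
$B{\left(F \right)} = 35$ ($B{\left(F \right)} = 57 - 22 = 35$)
$- 416 H{\left(5 \right)} + B{\left(s \right)} = - 416 \left(-8 + 5 + 5^{2}\right) + 35 = - 416 \left(-8 + 5 + 25\right) + 35 = \left(-416\right) 22 + 35 = -9152 + 35 = -9117$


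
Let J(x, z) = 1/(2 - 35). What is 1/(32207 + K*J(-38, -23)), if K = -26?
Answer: 33/1062857 ≈ 3.1048e-5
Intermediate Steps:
J(x, z) = -1/33 (J(x, z) = 1/(-33) = -1/33)
1/(32207 + K*J(-38, -23)) = 1/(32207 - 26*(-1/33)) = 1/(32207 + 26/33) = 1/(1062857/33) = 33/1062857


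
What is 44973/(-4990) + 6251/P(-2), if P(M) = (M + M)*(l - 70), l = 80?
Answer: -3299141/19960 ≈ -165.29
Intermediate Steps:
P(M) = 20*M (P(M) = (M + M)*(80 - 70) = (2*M)*10 = 20*M)
44973/(-4990) + 6251/P(-2) = 44973/(-4990) + 6251/((20*(-2))) = 44973*(-1/4990) + 6251/(-40) = -44973/4990 + 6251*(-1/40) = -44973/4990 - 6251/40 = -3299141/19960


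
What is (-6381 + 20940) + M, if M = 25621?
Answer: 40180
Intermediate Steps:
(-6381 + 20940) + M = (-6381 + 20940) + 25621 = 14559 + 25621 = 40180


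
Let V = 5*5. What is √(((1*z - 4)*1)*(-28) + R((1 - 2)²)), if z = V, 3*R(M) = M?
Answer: I*√5289/3 ≈ 24.242*I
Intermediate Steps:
R(M) = M/3
V = 25
z = 25
√(((1*z - 4)*1)*(-28) + R((1 - 2)²)) = √(((1*25 - 4)*1)*(-28) + (1 - 2)²/3) = √(((25 - 4)*1)*(-28) + (⅓)*(-1)²) = √((21*1)*(-28) + (⅓)*1) = √(21*(-28) + ⅓) = √(-588 + ⅓) = √(-1763/3) = I*√5289/3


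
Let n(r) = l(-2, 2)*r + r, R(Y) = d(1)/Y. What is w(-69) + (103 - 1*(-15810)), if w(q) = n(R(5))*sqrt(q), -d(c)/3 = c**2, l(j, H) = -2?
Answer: 15913 + 3*I*sqrt(69)/5 ≈ 15913.0 + 4.984*I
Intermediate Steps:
d(c) = -3*c**2
R(Y) = -3/Y (R(Y) = (-3*1**2)/Y = (-3*1)/Y = -3/Y)
n(r) = -r (n(r) = -2*r + r = -r)
w(q) = 3*sqrt(q)/5 (w(q) = (-(-3)/5)*sqrt(q) = (-1*(-3/5))*sqrt(q) = 3*sqrt(q)/5)
w(-69) + (103 - 1*(-15810)) = 3*sqrt(-69)/5 + (103 - 1*(-15810)) = 3*(I*sqrt(69))/5 + (103 + 15810) = 3*I*sqrt(69)/5 + 15913 = 15913 + 3*I*sqrt(69)/5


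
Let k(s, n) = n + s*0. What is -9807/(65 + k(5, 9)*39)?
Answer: -9807/416 ≈ -23.575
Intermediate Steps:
k(s, n) = n (k(s, n) = n + 0 = n)
-9807/(65 + k(5, 9)*39) = -9807/(65 + 9*39) = -9807/(65 + 351) = -9807/416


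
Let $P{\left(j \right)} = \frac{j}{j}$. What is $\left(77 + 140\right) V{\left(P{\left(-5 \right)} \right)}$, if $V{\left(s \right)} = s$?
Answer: $217$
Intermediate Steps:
$P{\left(j \right)} = 1$
$\left(77 + 140\right) V{\left(P{\left(-5 \right)} \right)} = \left(77 + 140\right) 1 = 217 \cdot 1 = 217$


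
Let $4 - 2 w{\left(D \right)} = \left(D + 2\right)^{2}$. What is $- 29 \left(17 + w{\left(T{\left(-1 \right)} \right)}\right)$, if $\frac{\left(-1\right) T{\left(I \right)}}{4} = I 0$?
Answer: $-493$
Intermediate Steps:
$T{\left(I \right)} = 0$ ($T{\left(I \right)} = - 4 I 0 = \left(-4\right) 0 = 0$)
$w{\left(D \right)} = 2 - \frac{\left(2 + D\right)^{2}}{2}$ ($w{\left(D \right)} = 2 - \frac{\left(D + 2\right)^{2}}{2} = 2 - \frac{\left(2 + D\right)^{2}}{2}$)
$- 29 \left(17 + w{\left(T{\left(-1 \right)} \right)}\right) = - 29 \left(17 + \left(2 - \frac{\left(2 + 0\right)^{2}}{2}\right)\right) = - 29 \left(17 + \left(2 - \frac{2^{2}}{2}\right)\right) = - 29 \left(17 + \left(2 - 2\right)\right) = - 29 \left(17 + 0\right) = \left(-29\right) 17 = -493$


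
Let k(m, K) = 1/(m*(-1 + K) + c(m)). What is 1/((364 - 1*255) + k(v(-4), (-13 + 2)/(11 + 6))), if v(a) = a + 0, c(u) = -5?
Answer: 27/2960 ≈ 0.0091216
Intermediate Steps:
v(a) = a
k(m, K) = 1/(-5 + m*(-1 + K)) (k(m, K) = 1/(m*(-1 + K) - 5) = 1/(-5 + m*(-1 + K)))
1/((364 - 1*255) + k(v(-4), (-13 + 2)/(11 + 6))) = 1/((364 - 1*255) + 1/(-5 - 1*(-4) + ((-13 + 2)/(11 + 6))*(-4))) = 1/((364 - 255) + 1/(-5 + 4 - 11/17*(-4))) = 1/(109 + 1/(-5 + 4 - 11*1/17*(-4))) = 1/(109 + 1/(-5 + 4 - 11/17*(-4))) = 1/(109 + 1/(-5 + 4 + 44/17)) = 1/(109 + 1/(27/17)) = 1/(109 + 17/27) = 1/(2960/27) = 27/2960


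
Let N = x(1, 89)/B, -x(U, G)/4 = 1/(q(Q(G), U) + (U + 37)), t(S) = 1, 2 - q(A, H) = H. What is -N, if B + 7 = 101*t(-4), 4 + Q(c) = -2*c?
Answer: 2/1833 ≈ 0.0010911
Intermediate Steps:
Q(c) = -4 - 2*c
q(A, H) = 2 - H
x(U, G) = -4/39 (x(U, G) = -4/((2 - U) + (U + 37)) = -4/((2 - U) + (37 + U)) = -4/39)
B = 94 (B = -7 + 101*1 = -7 + 101 = 94)
N = -2/1833 (N = -4/39/94 = -4/39*1/94 = -2/1833 ≈ -0.0010911)
-N = -1*(-2/1833) = 2/1833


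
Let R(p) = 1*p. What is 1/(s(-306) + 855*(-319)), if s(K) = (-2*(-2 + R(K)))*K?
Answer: -1/461241 ≈ -2.1681e-6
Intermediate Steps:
R(p) = p
s(K) = K*(4 - 2*K) (s(K) = (-2*(-2 + K))*K = (4 - 2*K)*K = K*(4 - 2*K))
1/(s(-306) + 855*(-319)) = 1/(2*(-306)*(2 - 1*(-306)) + 855*(-319)) = 1/(2*(-306)*(2 + 306) - 272745) = 1/(2*(-306)*308 - 272745) = 1/(-188496 - 272745) = 1/(-461241) = -1/461241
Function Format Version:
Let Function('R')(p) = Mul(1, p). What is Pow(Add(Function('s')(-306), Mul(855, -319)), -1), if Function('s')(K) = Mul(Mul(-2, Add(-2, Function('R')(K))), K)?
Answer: Rational(-1, 461241) ≈ -2.1681e-6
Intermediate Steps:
Function('R')(p) = p
Function('s')(K) = Mul(K, Add(4, Mul(-2, K))) (Function('s')(K) = Mul(Mul(-2, Add(-2, K)), K) = Mul(Add(4, Mul(-2, K)), K) = Mul(K, Add(4, Mul(-2, K))))
Pow(Add(Function('s')(-306), Mul(855, -319)), -1) = Pow(Add(Mul(2, -306, Add(2, Mul(-1, -306))), Mul(855, -319)), -1) = Pow(Add(Mul(2, -306, Add(2, 306)), -272745), -1) = Pow(Add(Mul(2, -306, 308), -272745), -1) = Pow(Add(-188496, -272745), -1) = Pow(-461241, -1) = Rational(-1, 461241)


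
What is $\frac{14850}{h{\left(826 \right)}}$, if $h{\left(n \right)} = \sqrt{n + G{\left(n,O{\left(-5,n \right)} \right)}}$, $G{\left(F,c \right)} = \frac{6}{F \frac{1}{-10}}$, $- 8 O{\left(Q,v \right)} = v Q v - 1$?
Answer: $\frac{7425 \sqrt{35219401}}{85277} \approx 516.72$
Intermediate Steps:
$O{\left(Q,v \right)} = \frac{1}{8} - \frac{Q v^{2}}{8}$ ($O{\left(Q,v \right)} = - \frac{v Q v - 1}{8} = - \frac{Q v v - 1}{8} = - \frac{Q v^{2} - 1}{8} = - \frac{-1 + Q v^{2}}{8} = \frac{1}{8} - \frac{Q v^{2}}{8}$)
$G{\left(F,c \right)} = - \frac{60}{F}$ ($G{\left(F,c \right)} = \frac{6}{F \left(- \frac{1}{10}\right)} = \frac{6}{\left(- \frac{1}{10}\right) F} = 6 \left(- \frac{10}{F}\right) = - \frac{60}{F}$)
$h{\left(n \right)} = \sqrt{n - \frac{60}{n}}$
$\frac{14850}{h{\left(826 \right)}} = \frac{14850}{\sqrt{826 - \frac{60}{826}}} = \frac{14850}{\sqrt{826 - \frac{30}{413}}} = \frac{14850}{\sqrt{\frac{341108}{413}}} = \frac{14850}{\frac{2}{413} \sqrt{35219401}} = 14850 \frac{\sqrt{35219401}}{170554} = \frac{7425 \sqrt{35219401}}{85277}$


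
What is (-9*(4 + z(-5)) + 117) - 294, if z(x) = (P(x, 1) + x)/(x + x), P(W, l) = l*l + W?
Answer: -2211/10 ≈ -221.10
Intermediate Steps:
P(W, l) = W + l**2 (P(W, l) = l**2 + W = W + l**2)
z(x) = (1 + 2*x)/(2*x) (z(x) = ((x + 1**2) + x)/(x + x) = ((x + 1) + x)/((2*x)) = ((1 + x) + x)*(1/(2*x)) = (1 + 2*x)*(1/(2*x)) = (1 + 2*x)/(2*x))
(-9*(4 + z(-5)) + 117) - 294 = (-9*(4 + (1/2 - 5)/(-5)) + 117) - 294 = (-9*(4 - 1/5*(-9/2)) + 117) - 294 = (-9*(4 + 9/10) + 117) - 294 = (-9*49/10 + 117) - 294 = (-441/10 + 117) - 294 = 729/10 - 294 = -2211/10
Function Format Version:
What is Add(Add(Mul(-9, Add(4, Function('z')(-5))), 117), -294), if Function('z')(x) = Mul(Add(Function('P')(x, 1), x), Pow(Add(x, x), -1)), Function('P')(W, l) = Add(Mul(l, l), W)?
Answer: Rational(-2211, 10) ≈ -221.10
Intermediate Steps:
Function('P')(W, l) = Add(W, Pow(l, 2)) (Function('P')(W, l) = Add(Pow(l, 2), W) = Add(W, Pow(l, 2)))
Function('z')(x) = Mul(Rational(1, 2), Pow(x, -1), Add(1, Mul(2, x))) (Function('z')(x) = Mul(Add(Add(x, Pow(1, 2)), x), Pow(Add(x, x), -1)) = Mul(Add(Add(x, 1), x), Pow(Mul(2, x), -1)) = Mul(Add(Add(1, x), x), Mul(Rational(1, 2), Pow(x, -1))) = Mul(Add(1, Mul(2, x)), Mul(Rational(1, 2), Pow(x, -1))) = Mul(Rational(1, 2), Pow(x, -1), Add(1, Mul(2, x))))
Add(Add(Mul(-9, Add(4, Function('z')(-5))), 117), -294) = Add(Add(Mul(-9, Add(4, Mul(Pow(-5, -1), Add(Rational(1, 2), -5)))), 117), -294) = Add(Add(Mul(-9, Add(4, Mul(Rational(-1, 5), Rational(-9, 2)))), 117), -294) = Add(Add(Mul(-9, Add(4, Rational(9, 10))), 117), -294) = Add(Add(Mul(-9, Rational(49, 10)), 117), -294) = Add(Add(Rational(-441, 10), 117), -294) = Add(Rational(729, 10), -294) = Rational(-2211, 10)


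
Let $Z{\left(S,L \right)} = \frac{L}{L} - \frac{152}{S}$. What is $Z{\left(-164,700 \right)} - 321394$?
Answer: $- \frac{13177075}{41} \approx -3.2139 \cdot 10^{5}$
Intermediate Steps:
$Z{\left(S,L \right)} = 1 - \frac{152}{S}$
$Z{\left(-164,700 \right)} - 321394 = \frac{-152 - 164}{-164} - 321394 = \left(- \frac{1}{164}\right) \left(-316\right) - 321394 = \frac{79}{41} - 321394 = - \frac{13177075}{41}$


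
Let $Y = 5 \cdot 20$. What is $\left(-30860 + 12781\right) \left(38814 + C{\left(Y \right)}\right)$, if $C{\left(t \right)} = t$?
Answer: $-703526206$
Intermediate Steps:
$Y = 100$
$\left(-30860 + 12781\right) \left(38814 + C{\left(Y \right)}\right) = \left(-30860 + 12781\right) \left(38814 + 100\right) = \left(-18079\right) 38914 = -703526206$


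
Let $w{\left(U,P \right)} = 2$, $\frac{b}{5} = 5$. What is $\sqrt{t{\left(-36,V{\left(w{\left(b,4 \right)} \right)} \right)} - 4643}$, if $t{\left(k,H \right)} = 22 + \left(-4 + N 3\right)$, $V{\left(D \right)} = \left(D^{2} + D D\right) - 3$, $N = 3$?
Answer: $2 i \sqrt{1154} \approx 67.941 i$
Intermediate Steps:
$b = 25$ ($b = 5 \cdot 5 = 25$)
$V{\left(D \right)} = -3 + 2 D^{2}$ ($V{\left(D \right)} = \left(D^{2} + D^{2}\right) - 3 = 2 D^{2} - 3 = -3 + 2 D^{2}$)
$t{\left(k,H \right)} = 27$ ($t{\left(k,H \right)} = 22 + \left(-4 + 3 \cdot 3\right) = 22 + \left(-4 + 9\right) = 22 + 5 = 27$)
$\sqrt{t{\left(-36,V{\left(w{\left(b,4 \right)} \right)} \right)} - 4643} = \sqrt{27 - 4643} = \sqrt{-4616} = 2 i \sqrt{1154}$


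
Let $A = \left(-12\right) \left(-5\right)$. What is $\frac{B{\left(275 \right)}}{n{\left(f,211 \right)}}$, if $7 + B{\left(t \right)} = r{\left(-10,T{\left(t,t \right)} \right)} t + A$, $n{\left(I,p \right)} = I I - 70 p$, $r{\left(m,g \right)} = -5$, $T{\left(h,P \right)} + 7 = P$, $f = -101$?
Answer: $\frac{1322}{4569} \approx 0.28934$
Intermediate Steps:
$T{\left(h,P \right)} = -7 + P$
$A = 60$
$n{\left(I,p \right)} = I^{2} - 70 p$
$B{\left(t \right)} = 53 - 5 t$ ($B{\left(t \right)} = -7 - \left(-60 + 5 t\right) = 53 - 5 t$)
$\frac{B{\left(275 \right)}}{n{\left(f,211 \right)}} = \frac{53 - 1375}{\left(-101\right)^{2} - 14770} = \frac{53 - 1375}{10201 - 14770} = - \frac{1322}{-4569} = \left(-1322\right) \left(- \frac{1}{4569}\right) = \frac{1322}{4569}$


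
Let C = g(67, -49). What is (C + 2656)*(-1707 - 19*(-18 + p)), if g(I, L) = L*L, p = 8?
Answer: -7671469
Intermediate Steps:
g(I, L) = L**2
C = 2401 (C = (-49)**2 = 2401)
(C + 2656)*(-1707 - 19*(-18 + p)) = (2401 + 2656)*(-1707 - 19*(-18 + 8)) = 5057*(-1707 - 19*(-10)) = 5057*(-1707 + 190) = 5057*(-1517) = -7671469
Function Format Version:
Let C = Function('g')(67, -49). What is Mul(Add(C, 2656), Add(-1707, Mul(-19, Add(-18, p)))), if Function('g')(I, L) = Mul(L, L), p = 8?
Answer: -7671469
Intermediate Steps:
Function('g')(I, L) = Pow(L, 2)
C = 2401 (C = Pow(-49, 2) = 2401)
Mul(Add(C, 2656), Add(-1707, Mul(-19, Add(-18, p)))) = Mul(Add(2401, 2656), Add(-1707, Mul(-19, Add(-18, 8)))) = Mul(5057, Add(-1707, Mul(-19, -10))) = Mul(5057, Add(-1707, 190)) = Mul(5057, -1517) = -7671469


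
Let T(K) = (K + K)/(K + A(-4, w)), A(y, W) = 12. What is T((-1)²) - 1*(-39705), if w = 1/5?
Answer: 516167/13 ≈ 39705.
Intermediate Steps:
w = ⅕ ≈ 0.20000
T(K) = 2*K/(12 + K) (T(K) = (K + K)/(K + 12) = (2*K)/(12 + K) = 2*K/(12 + K))
T((-1)²) - 1*(-39705) = 2*(-1)²/(12 + (-1)²) - 1*(-39705) = 2*1/(12 + 1) + 39705 = 2*1/13 + 39705 = 2*1*(1/13) + 39705 = 2/13 + 39705 = 516167/13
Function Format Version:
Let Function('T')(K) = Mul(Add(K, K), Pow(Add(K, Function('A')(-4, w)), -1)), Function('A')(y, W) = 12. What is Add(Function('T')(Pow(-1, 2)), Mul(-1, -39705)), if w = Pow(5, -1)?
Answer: Rational(516167, 13) ≈ 39705.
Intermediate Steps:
w = Rational(1, 5) ≈ 0.20000
Function('T')(K) = Mul(2, K, Pow(Add(12, K), -1)) (Function('T')(K) = Mul(Add(K, K), Pow(Add(K, 12), -1)) = Mul(Mul(2, K), Pow(Add(12, K), -1)) = Mul(2, K, Pow(Add(12, K), -1)))
Add(Function('T')(Pow(-1, 2)), Mul(-1, -39705)) = Add(Mul(2, Pow(-1, 2), Pow(Add(12, Pow(-1, 2)), -1)), Mul(-1, -39705)) = Add(Mul(2, 1, Pow(Add(12, 1), -1)), 39705) = Add(Mul(2, 1, Pow(13, -1)), 39705) = Add(Mul(2, 1, Rational(1, 13)), 39705) = Add(Rational(2, 13), 39705) = Rational(516167, 13)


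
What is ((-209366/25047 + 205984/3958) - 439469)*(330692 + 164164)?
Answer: -1197630685951488408/5507557 ≈ -2.1745e+11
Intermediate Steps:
((-209366/25047 + 205984/3958) - 439469)*(330692 + 164164) = ((-209366*1/25047 + 205984*(1/3958)) - 439469)*494856 = ((-209366/25047 + 102992/1979) - 439469)*494856 = (2165305310/49568013 - 439469)*494856 = -21781439799787/49568013*494856 = -1197630685951488408/5507557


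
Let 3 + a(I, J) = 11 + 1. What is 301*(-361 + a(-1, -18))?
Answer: -105952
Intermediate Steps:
a(I, J) = 9 (a(I, J) = -3 + (11 + 1) = -3 + 12 = 9)
301*(-361 + a(-1, -18)) = 301*(-361 + 9) = 301*(-352) = -105952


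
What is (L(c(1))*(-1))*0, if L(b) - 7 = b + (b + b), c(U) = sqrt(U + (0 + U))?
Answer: 0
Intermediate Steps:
c(U) = sqrt(2)*sqrt(U) (c(U) = sqrt(U + U) = sqrt(2*U) = sqrt(2)*sqrt(U))
L(b) = 7 + 3*b (L(b) = 7 + (b + (b + b)) = 7 + (b + 2*b) = 7 + 3*b)
(L(c(1))*(-1))*0 = ((7 + 3*(sqrt(2)*sqrt(1)))*(-1))*0 = ((7 + 3*(sqrt(2)*1))*(-1))*0 = ((7 + 3*sqrt(2))*(-1))*0 = (-7 - 3*sqrt(2))*0 = 0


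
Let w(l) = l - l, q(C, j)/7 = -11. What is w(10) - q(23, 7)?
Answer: 77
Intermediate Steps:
q(C, j) = -77 (q(C, j) = 7*(-11) = -77)
w(l) = 0
w(10) - q(23, 7) = 0 - 1*(-77) = 0 + 77 = 77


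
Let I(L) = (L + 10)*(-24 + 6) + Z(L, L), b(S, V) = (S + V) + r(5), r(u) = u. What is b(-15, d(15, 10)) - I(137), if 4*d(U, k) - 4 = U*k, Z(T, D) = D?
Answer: 5075/2 ≈ 2537.5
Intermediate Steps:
d(U, k) = 1 + U*k/4 (d(U, k) = 1 + (U*k)/4 = 1 + U*k/4)
b(S, V) = 5 + S + V (b(S, V) = (S + V) + 5 = 5 + S + V)
I(L) = -180 - 17*L (I(L) = (L + 10)*(-24 + 6) + L = (10 + L)*(-18) + L = (-180 - 18*L) + L = -180 - 17*L)
b(-15, d(15, 10)) - I(137) = (5 - 15 + (1 + (1/4)*15*10)) - (-180 - 17*137) = (5 - 15 + (1 + 75/2)) - (-180 - 2329) = (5 - 15 + 77/2) - 1*(-2509) = 57/2 + 2509 = 5075/2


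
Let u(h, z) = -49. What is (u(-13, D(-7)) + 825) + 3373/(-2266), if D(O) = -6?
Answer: 1755043/2266 ≈ 774.51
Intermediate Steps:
(u(-13, D(-7)) + 825) + 3373/(-2266) = (-49 + 825) + 3373/(-2266) = 776 + 3373*(-1/2266) = 776 - 3373/2266 = 1755043/2266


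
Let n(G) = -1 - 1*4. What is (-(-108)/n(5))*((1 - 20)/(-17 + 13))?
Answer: -513/5 ≈ -102.60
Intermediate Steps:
n(G) = -5 (n(G) = -1 - 4 = -5)
(-(-108)/n(5))*((1 - 20)/(-17 + 13)) = (-(-108)/(-5))*((1 - 20)/(-17 + 13)) = (-(-108)*(-1)/5)*(-19/(-4)) = (-18*6/5)*(-19*(-¼)) = -108/5*19/4 = -513/5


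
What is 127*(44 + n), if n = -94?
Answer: -6350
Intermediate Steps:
127*(44 + n) = 127*(44 - 94) = 127*(-50) = -6350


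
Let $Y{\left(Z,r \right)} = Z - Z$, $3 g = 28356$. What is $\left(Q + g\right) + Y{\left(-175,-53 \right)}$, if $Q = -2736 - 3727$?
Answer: $2989$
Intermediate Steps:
$g = 9452$ ($g = \frac{1}{3} \cdot 28356 = 9452$)
$Q = -6463$
$Y{\left(Z,r \right)} = 0$
$\left(Q + g\right) + Y{\left(-175,-53 \right)} = \left(-6463 + 9452\right) + 0 = 2989 + 0 = 2989$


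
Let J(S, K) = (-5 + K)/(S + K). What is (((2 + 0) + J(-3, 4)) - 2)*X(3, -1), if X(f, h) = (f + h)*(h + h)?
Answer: 4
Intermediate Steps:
X(f, h) = 2*h*(f + h) (X(f, h) = (f + h)*(2*h) = 2*h*(f + h))
J(S, K) = (-5 + K)/(K + S)
(((2 + 0) + J(-3, 4)) - 2)*X(3, -1) = (((2 + 0) + (-5 + 4)/(4 - 3)) - 2)*(2*(-1)*(3 - 1)) = ((2 - 1/1) - 2)*(2*(-1)*2) = ((2 + 1*(-1)) - 2)*(-4) = ((2 - 1) - 2)*(-4) = (1 - 2)*(-4) = -1*(-4) = 4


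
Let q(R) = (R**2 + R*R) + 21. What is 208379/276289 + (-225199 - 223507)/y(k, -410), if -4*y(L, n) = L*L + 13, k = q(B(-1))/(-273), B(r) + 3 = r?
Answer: 18479198919402469/134233076627 ≈ 1.3767e+5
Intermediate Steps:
B(r) = -3 + r
q(R) = 21 + 2*R**2 (q(R) = (R**2 + R**2) + 21 = 2*R**2 + 21 = 21 + 2*R**2)
k = -53/273 (k = (21 + 2*(-3 - 1)**2)/(-273) = (21 + 2*(-4)**2)*(-1/273) = (21 + 2*16)*(-1/273) = (21 + 32)*(-1/273) = 53*(-1/273) = -53/273 ≈ -0.19414)
y(L, n) = -13/4 - L**2/4 (y(L, n) = -(L*L + 13)/4 = -(L**2 + 13)/4 = -(13 + L**2)/4 = -13/4 - L**2/4)
208379/276289 + (-225199 - 223507)/y(k, -410) = 208379/276289 + (-225199 - 223507)/(-13/4 - (-53/273)**2/4) = 208379*(1/276289) - 448706/(-13/4 - 1/4*2809/74529) = 208379/276289 - 448706/(-13/4 - 2809/298116) = 208379/276289 - 448706/(-485843/149058) = 208379/276289 - 448706*(-149058/485843) = 208379/276289 + 66883218948/485843 = 18479198919402469/134233076627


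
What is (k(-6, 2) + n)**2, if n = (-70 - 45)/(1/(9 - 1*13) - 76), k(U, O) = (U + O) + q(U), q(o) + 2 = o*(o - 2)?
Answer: 7043716/3721 ≈ 1893.0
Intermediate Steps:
q(o) = -2 + o*(-2 + o) (q(o) = -2 + o*(o - 2) = -2 + o*(-2 + o))
k(U, O) = -2 + O + U**2 - U (k(U, O) = (U + O) + (-2 + U**2 - 2*U) = (O + U) + (-2 + U**2 - 2*U) = -2 + O + U**2 - U)
n = 92/61 (n = -115/(1/(9 - 13) - 76) = -115/(1/(-4) - 76) = -115/(-1/4 - 76) = -115/(-305/4) = -115*(-4/305) = 92/61 ≈ 1.5082)
(k(-6, 2) + n)**2 = ((-2 + 2 + (-6)**2 - 1*(-6)) + 92/61)**2 = ((-2 + 2 + 36 + 6) + 92/61)**2 = (42 + 92/61)**2 = (2654/61)**2 = 7043716/3721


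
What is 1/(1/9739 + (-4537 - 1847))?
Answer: -9739/62173775 ≈ -0.00015664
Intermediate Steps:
1/(1/9739 + (-4537 - 1847)) = 1/(1/9739 - 6384) = 1/(-62173775/9739) = -9739/62173775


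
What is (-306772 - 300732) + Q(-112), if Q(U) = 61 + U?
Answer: -607555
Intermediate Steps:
(-306772 - 300732) + Q(-112) = (-306772 - 300732) + (61 - 112) = -607504 - 51 = -607555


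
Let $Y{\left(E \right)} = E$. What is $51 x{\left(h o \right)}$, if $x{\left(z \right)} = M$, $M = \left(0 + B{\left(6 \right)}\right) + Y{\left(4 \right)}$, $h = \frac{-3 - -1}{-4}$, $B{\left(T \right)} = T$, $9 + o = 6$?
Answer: $510$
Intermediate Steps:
$o = -3$ ($o = -9 + 6 = -3$)
$h = \frac{1}{2}$ ($h = \left(-3 + 1\right) \left(- \frac{1}{4}\right) = \left(-2\right) \left(- \frac{1}{4}\right) = \frac{1}{2} \approx 0.5$)
$M = 10$ ($M = \left(0 + 6\right) + 4 = 6 + 4 = 10$)
$x{\left(z \right)} = 10$
$51 x{\left(h o \right)} = 51 \cdot 10 = 510$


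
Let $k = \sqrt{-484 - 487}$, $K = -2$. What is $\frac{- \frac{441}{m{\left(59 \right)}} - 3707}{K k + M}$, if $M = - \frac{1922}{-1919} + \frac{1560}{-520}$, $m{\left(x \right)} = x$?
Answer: $\frac{27336174190}{14317774149} - \frac{1614095946788 i \sqrt{971}}{844748674791} \approx 1.9092 - 59.54 i$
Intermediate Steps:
$k = i \sqrt{971}$ ($k = \sqrt{-971} = i \sqrt{971} \approx 31.161 i$)
$M = - \frac{3835}{1919}$ ($M = \left(-1922\right) \left(- \frac{1}{1919}\right) + 1560 \left(- \frac{1}{520}\right) = \frac{1922}{1919} - 3 = - \frac{3835}{1919} \approx -1.9984$)
$\frac{- \frac{441}{m{\left(59 \right)}} - 3707}{K k + M} = \frac{- \frac{441}{59} - 3707}{- 2 i \sqrt{971} - \frac{3835}{1919}} = \frac{\left(-441\right) \frac{1}{59} - 3707}{- 2 i \sqrt{971} - \frac{3835}{1919}} = \frac{- \frac{441}{59} - 3707}{- \frac{3835}{1919} - 2 i \sqrt{971}} = - \frac{219154}{59 \left(- \frac{3835}{1919} - 2 i \sqrt{971}\right)}$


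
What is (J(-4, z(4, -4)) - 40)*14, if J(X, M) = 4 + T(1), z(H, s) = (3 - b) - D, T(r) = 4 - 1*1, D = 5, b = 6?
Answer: -462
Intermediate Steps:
T(r) = 3 (T(r) = 4 - 1 = 3)
z(H, s) = -8 (z(H, s) = (3 - 1*6) - 1*5 = (3 - 6) - 5 = -3 - 5 = -8)
J(X, M) = 7 (J(X, M) = 4 + 3 = 7)
(J(-4, z(4, -4)) - 40)*14 = (7 - 40)*14 = -33*14 = -462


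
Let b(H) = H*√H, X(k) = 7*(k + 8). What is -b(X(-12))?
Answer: 56*I*√7 ≈ 148.16*I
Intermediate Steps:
X(k) = 56 + 7*k (X(k) = 7*(8 + k) = 56 + 7*k)
b(H) = H^(3/2)
-b(X(-12)) = -(56 + 7*(-12))^(3/2) = -(56 - 84)^(3/2) = -(-28)^(3/2) = -(-56)*I*√7 = 56*I*√7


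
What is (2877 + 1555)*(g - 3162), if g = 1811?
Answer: -5987632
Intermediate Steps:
(2877 + 1555)*(g - 3162) = (2877 + 1555)*(1811 - 3162) = 4432*(-1351) = -5987632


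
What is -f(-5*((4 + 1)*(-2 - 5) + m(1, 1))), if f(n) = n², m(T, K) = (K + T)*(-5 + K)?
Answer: -46225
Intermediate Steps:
m(T, K) = (-5 + K)*(K + T)
-f(-5*((4 + 1)*(-2 - 5) + m(1, 1))) = -(-5*((4 + 1)*(-2 - 5) + (1² - 5*1 - 5*1 + 1*1)))² = -(-5*(5*(-7) + (1 - 5 - 5 + 1)))² = -(-5*(-35 - 8))² = -(-5*(-43))² = -1*215² = -1*46225 = -46225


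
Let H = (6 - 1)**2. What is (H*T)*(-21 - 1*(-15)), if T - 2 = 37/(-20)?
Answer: -45/2 ≈ -22.500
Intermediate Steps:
T = 3/20 (T = 2 + 37/(-20) = 2 + 37*(-1/20) = 2 - 37/20 = 3/20 ≈ 0.15000)
H = 25 (H = 5**2 = 25)
(H*T)*(-21 - 1*(-15)) = (25*(3/20))*(-21 - 1*(-15)) = 15*(-21 + 15)/4 = (15/4)*(-6) = -45/2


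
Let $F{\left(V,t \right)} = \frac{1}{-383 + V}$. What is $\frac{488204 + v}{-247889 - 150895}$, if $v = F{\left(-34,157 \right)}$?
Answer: $- \frac{203581067}{166292928} \approx -1.2242$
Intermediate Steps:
$v = - \frac{1}{417}$ ($v = \frac{1}{-383 - 34} = \frac{1}{-417} = - \frac{1}{417} \approx -0.0023981$)
$\frac{488204 + v}{-247889 - 150895} = \frac{488204 - \frac{1}{417}}{-247889 - 150895} = \frac{203581067}{417 \left(-398784\right)} = \frac{203581067}{417} \left(- \frac{1}{398784}\right) = - \frac{203581067}{166292928}$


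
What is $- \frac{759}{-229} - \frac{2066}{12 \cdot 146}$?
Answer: $\frac{428327}{200604} \approx 2.1352$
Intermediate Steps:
$- \frac{759}{-229} - \frac{2066}{12 \cdot 146} = \left(-759\right) \left(- \frac{1}{229}\right) - \frac{2066}{1752} = \frac{759}{229} - \frac{1033}{876} = \frac{428327}{200604}$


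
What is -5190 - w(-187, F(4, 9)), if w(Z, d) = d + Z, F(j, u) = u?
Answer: -5012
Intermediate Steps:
w(Z, d) = Z + d
-5190 - w(-187, F(4, 9)) = -5190 - (-187 + 9) = -5190 - 1*(-178) = -5190 + 178 = -5012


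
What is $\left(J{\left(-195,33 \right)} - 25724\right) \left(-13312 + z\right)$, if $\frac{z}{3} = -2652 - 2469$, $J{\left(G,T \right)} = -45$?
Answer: $738926075$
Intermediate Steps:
$z = -15363$ ($z = 3 \left(-2652 - 2469\right) = 3 \left(-5121\right) = -15363$)
$\left(J{\left(-195,33 \right)} - 25724\right) \left(-13312 + z\right) = \left(-45 - 25724\right) \left(-13312 - 15363\right) = \left(-25769\right) \left(-28675\right) = 738926075$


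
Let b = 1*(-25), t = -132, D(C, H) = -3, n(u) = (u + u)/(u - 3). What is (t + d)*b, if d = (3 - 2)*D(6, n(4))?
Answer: 3375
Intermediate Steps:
n(u) = 2*u/(-3 + u) (n(u) = (2*u)/(-3 + u) = 2*u/(-3 + u))
b = -25
d = -3 (d = (3 - 2)*(-3) = 1*(-3) = -3)
(t + d)*b = (-132 - 3)*(-25) = -135*(-25) = 3375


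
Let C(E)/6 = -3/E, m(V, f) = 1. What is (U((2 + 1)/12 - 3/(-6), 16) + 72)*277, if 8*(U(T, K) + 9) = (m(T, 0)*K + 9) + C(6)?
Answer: 72851/4 ≈ 18213.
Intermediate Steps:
C(E) = -18/E (C(E) = 6*(-3/E) = -18/E)
U(T, K) = -33/4 + K/8 (U(T, K) = -9 + ((1*K + 9) - 18/6)/8 = -9 + ((K + 9) - 18*1/6)/8 = -9 + ((9 + K) - 3)/8 = -9 + (6 + K)/8 = -9 + (3/4 + K/8) = -33/4 + K/8)
(U((2 + 1)/12 - 3/(-6), 16) + 72)*277 = ((-33/4 + (1/8)*16) + 72)*277 = ((-33/4 + 2) + 72)*277 = (-25/4 + 72)*277 = (263/4)*277 = 72851/4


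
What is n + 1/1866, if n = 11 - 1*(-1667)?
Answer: 3131149/1866 ≈ 1678.0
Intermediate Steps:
n = 1678 (n = 11 + 1667 = 1678)
n + 1/1866 = 1678 + 1/1866 = 3131149/1866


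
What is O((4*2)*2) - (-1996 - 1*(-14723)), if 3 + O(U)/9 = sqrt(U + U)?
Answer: -12754 + 36*sqrt(2) ≈ -12703.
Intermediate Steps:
O(U) = -27 + 9*sqrt(2)*sqrt(U) (O(U) = -27 + 9*sqrt(U + U) = -27 + 9*sqrt(2*U) = -27 + 9*(sqrt(2)*sqrt(U)) = -27 + 9*sqrt(2)*sqrt(U))
O((4*2)*2) - (-1996 - 1*(-14723)) = (-27 + 9*sqrt(2)*sqrt((4*2)*2)) - (-1996 - 1*(-14723)) = (-27 + 9*sqrt(2)*sqrt(8*2)) - (-1996 + 14723) = (-27 + 9*sqrt(2)*sqrt(16)) - 1*12727 = (-27 + 9*sqrt(2)*4) - 12727 = (-27 + 36*sqrt(2)) - 12727 = -12754 + 36*sqrt(2)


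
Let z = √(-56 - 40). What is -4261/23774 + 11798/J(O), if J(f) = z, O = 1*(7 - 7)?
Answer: -4261/23774 - 5899*I*√6/12 ≈ -0.17923 - 1204.1*I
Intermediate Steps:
z = 4*I*√6 (z = √(-96) = 4*I*√6 ≈ 9.798*I)
O = 0 (O = 1*0 = 0)
J(f) = 4*I*√6
-4261/23774 + 11798/J(O) = -4261/23774 + 11798/((4*I*√6)) = -4261*1/23774 + 11798*(-I*√6/24) = -4261/23774 - 5899*I*√6/12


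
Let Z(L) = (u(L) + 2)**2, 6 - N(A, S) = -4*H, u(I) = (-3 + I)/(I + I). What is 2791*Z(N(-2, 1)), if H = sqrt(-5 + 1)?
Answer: 161702167/10000 + 2017893*I/1250 ≈ 16170.0 + 1614.3*I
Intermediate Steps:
u(I) = (-3 + I)/(2*I) (u(I) = (-3 + I)/((2*I)) = (-3 + I)*(1/(2*I)) = (-3 + I)/(2*I))
H = 2*I (H = sqrt(-4) = 2*I ≈ 2.0*I)
N(A, S) = 6 + 8*I (N(A, S) = 6 - (-4)*2*I = 6 - (-8)*I = 6 + 8*I)
Z(L) = (2 + (-3 + L)/(2*L))**2 (Z(L) = ((-3 + L)/(2*L) + 2)**2 = (2 + (-3 + L)/(2*L))**2)
2791*Z(N(-2, 1)) = 2791*((-3 + 5*(6 + 8*I))**2/(4*(6 + 8*I)**2)) = 2791*((-3 + (30 + 40*I))**2/(4*(6 + 8*I)**2)) = 2791*((27 + 40*I)**2/(4*(6 + 8*I)**2)) = 2791*(27 + 40*I)**2/(4*(6 + 8*I)**2)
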